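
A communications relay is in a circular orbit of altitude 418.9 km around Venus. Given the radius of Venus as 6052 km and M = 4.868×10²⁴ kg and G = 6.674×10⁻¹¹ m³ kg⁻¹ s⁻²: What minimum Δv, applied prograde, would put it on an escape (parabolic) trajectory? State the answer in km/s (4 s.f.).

Δv ≈ 2.935 km/s

μ = GM = 6.674×10⁻¹¹ × 4.868×10²⁴ = 3.249×10¹⁴ m³/s².
r = 6052 + 418.9 = 6470.9 km = 6.4709×10⁶ m.
Circular speed v_c = √(μ/r) = 7086 m/s.
Escape speed v_esc = √(2μ/r) = √2 × v_c = 10020 m/s.
Δv = v_esc − v_c = 2935 m/s = 2.935 km/s.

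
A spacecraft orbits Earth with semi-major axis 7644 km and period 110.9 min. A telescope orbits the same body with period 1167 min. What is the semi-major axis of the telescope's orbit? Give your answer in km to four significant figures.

Kepler's third law: a³ ∝ T², so a₂ = a₁ (T₂/T₁)^(2/3).
T₂/T₁ = 10.52, (T₂/T₁)^(2/3) = 4.802.
a₂ = 7644 × 4.802 = 36710 km.

a₂ ≈ 36710 km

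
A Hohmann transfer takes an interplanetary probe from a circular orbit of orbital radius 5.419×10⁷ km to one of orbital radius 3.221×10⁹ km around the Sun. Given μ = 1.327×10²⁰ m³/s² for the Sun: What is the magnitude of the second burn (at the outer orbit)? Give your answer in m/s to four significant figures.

r₁ = 5.419×10⁷ km = 5.419×10¹⁰ m.
r₂ = 3.221×10⁹ km = 3.221×10¹² m.
Transfer ellipse a_t = (r₁ + r₂)/2 = 1.638×10¹² m.
At r₁: circular v_c1 = √(μ/r₁) = 49490 m/s; transfer-perihelion v_p = √[μ(2/r₁ − 1/a_t)] = 69400 m/s.
At r₂: circular v_c2 = √(μ/r₂) = 6419 m/s; transfer-aphelion v_a = √[μ(2/r₂ − 1/a_t)] = 1168 m/s.
Δv₂ = v_c2 − v_a = 5251 m/s.

Δv ≈ 5251 m/s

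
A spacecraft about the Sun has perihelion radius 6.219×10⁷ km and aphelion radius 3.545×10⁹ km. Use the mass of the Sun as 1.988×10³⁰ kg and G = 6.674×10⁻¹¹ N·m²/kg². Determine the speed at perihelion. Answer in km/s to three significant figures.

v ≈ 64.8 km/s

μ = GM = 6.674×10⁻¹¹ × 1.988×10³⁰ = 1.327×10²⁰ m³/s².
Semi-major axis a = (r_p + r_a)/2 = 1.8036×10⁹ km = 1.804×10¹² m.
Vis-viva: v² = μ(2/r − 1/a) = 1.327×10²⁰ × (3.216×10⁻¹¹ − 5.544×10⁻¹³) = 4.193×10⁹ m²/s².
v = 64760 m/s = 64.76 km/s.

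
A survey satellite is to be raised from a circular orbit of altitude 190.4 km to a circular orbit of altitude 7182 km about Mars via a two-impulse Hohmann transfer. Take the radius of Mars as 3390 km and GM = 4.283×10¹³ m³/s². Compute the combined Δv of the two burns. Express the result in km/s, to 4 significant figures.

Δv_total ≈ 1.350 km/s

r₁ = 3390 + 190.4 = 3580.4 km = 3.5804×10⁶ m.
r₂ = 3390 + 7182 = 10572 km = 1.0572×10⁷ m.
Transfer ellipse a_t = (r₁ + r₂)/2 = 7.076×10⁶ m.
At r₁: circular v_c1 = √(μ/r₁) = 3459 m/s; transfer-periapsis v_p = √[μ(2/r₁ − 1/a_t)] = 4228 m/s.
Δv₁ = v_p − v_c1 = 768.9 m/s.
At r₂: circular v_c2 = √(μ/r₂) = 2013 m/s; transfer-apoapsis v_a = √[μ(2/r₂ − 1/a_t)] = 1432 m/s.
Δv₂ = v_c2 − v_a = 581.0 m/s.
Total Δv = Δv₁ + Δv₂ = 1350 m/s = 1.350 km/s.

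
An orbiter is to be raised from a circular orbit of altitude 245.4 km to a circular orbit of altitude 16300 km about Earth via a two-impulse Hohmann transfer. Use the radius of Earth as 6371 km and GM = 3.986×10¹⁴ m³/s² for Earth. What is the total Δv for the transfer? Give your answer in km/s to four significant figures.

r₁ = 6371 + 245.4 = 6616.4 km = 6.6164×10⁶ m.
r₂ = 6371 + 16300 = 22671 km = 2.2671×10⁷ m.
Transfer ellipse a_t = (r₁ + r₂)/2 = 1.464×10⁷ m.
At r₁: circular v_c1 = √(μ/r₁) = 7762 m/s; transfer-perigee v_p = √[μ(2/r₁ − 1/a_t)] = 9658 m/s.
Δv₁ = v_p − v_c1 = 1896 m/s.
At r₂: circular v_c2 = √(μ/r₂) = 4193 m/s; transfer-apogee v_a = √[μ(2/r₂ − 1/a_t)] = 2819 m/s.
Δv₂ = v_c2 − v_a = 1375 m/s.
Total Δv = Δv₁ + Δv₂ = 3270 m/s = 3.270 km/s.

Δv_total ≈ 3.270 km/s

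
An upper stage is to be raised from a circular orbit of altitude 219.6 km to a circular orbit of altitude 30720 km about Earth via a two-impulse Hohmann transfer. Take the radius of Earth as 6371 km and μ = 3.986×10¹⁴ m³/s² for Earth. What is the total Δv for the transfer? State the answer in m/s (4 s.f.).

r₁ = 6371 + 219.6 = 6590.6 km = 6.5906×10⁶ m.
r₂ = 6371 + 30720 = 37091 km = 3.7091×10⁷ m.
Transfer ellipse a_t = (r₁ + r₂)/2 = 2.184×10⁷ m.
At r₁: circular v_c1 = √(μ/r₁) = 7777 m/s; transfer-perigee v_p = √[μ(2/r₁ − 1/a_t)] = 10130 m/s.
Δv₁ = v_p − v_c1 = 2358 m/s.
At r₂: circular v_c2 = √(μ/r₂) = 3278 m/s; transfer-apogee v_a = √[μ(2/r₂ − 1/a_t)] = 1801 m/s.
Δv₂ = v_c2 − v_a = 1477 m/s.
Total Δv = Δv₁ + Δv₂ = 3835 m/s.

Δv_total ≈ 3835 m/s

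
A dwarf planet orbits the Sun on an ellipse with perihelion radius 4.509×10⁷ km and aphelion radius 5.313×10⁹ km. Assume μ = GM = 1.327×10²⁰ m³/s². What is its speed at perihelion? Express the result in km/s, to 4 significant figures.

v ≈ 76.40 km/s

Semi-major axis a = (r_p + r_a)/2 = 2.6790×10⁹ km = 2.679×10¹² m.
Vis-viva: v² = μ(2/r − 1/a) = 1.327×10²⁰ × (4.436×10⁻¹¹ − 3.733×10⁻¹³) = 5.836×10⁹ m²/s².
v = 76400 m/s = 76.40 km/s.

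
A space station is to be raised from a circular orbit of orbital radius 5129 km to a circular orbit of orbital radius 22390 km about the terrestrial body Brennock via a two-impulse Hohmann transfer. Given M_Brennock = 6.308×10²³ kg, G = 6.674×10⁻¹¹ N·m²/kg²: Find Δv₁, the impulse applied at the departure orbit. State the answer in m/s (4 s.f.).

Δv ≈ 789.7 m/s

μ = GM = 6.674×10⁻¹¹ × 6.308×10²³ = 4.210×10¹³ m³/s².
r₁ = 5129 km = 5.129×10⁶ m.
r₂ = 22390 km = 2.239×10⁷ m.
Transfer ellipse a_t = (r₁ + r₂)/2 = 1.376×10⁷ m.
At r₁: circular v_c1 = √(μ/r₁) = 2865 m/s; transfer-periapsis v_p = √[μ(2/r₁ − 1/a_t)] = 3655 m/s.
Δv₁ = v_p − v_c1 = 789.7 m/s.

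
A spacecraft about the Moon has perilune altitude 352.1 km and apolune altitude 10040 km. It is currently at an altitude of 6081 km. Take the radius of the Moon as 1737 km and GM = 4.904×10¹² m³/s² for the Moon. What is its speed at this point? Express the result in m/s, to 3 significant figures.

v ≈ 740 m/s

r_p = 1737 + 352.1 = 2089.1 km = 2.0891×10⁶ m.
r_a = 1737 + 10040 = 11777 km = 1.1777×10⁷ m.
r = 1737 + 6081 = 7818.0 km = 7.818×10⁶ m.
Semi-major axis a = (r_p + r_a)/2 = 6933.1 km = 6.933×10⁶ m.
Vis-viva: v² = μ(2/r − 1/a) = 4.904×10¹² × (2.558×10⁻⁷ − 1.442×10⁻⁷) = 5.472×10⁵ m²/s².
v = 739.7 m/s.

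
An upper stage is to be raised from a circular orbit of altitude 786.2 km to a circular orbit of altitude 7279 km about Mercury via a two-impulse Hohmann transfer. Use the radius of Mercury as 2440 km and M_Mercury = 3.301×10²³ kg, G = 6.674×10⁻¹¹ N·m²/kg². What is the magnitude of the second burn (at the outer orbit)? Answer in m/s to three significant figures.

Δv ≈ 443 m/s

μ = GM = 6.674×10⁻¹¹ × 3.301×10²³ = 2.203×10¹³ m³/s².
r₁ = 2440 + 786.2 = 3226.2 km = 3.2262×10⁶ m.
r₂ = 2440 + 7279 = 9719.0 km = 9.7190×10⁶ m.
Transfer ellipse a_t = (r₁ + r₂)/2 = 6.473×10⁶ m.
At r₁: circular v_c1 = √(μ/r₁) = 2613 m/s; transfer-periherm v_p = √[μ(2/r₁ − 1/a_t)] = 3202 m/s.
At r₂: circular v_c2 = √(μ/r₂) = 1506 m/s; transfer-apoherm v_a = √[μ(2/r₂ − 1/a_t)] = 1063 m/s.
Δv₂ = v_c2 − v_a = 442.6 m/s.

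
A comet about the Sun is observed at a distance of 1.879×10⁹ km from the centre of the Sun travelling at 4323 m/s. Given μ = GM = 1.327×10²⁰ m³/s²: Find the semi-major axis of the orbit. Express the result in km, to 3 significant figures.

r = 1.879×10¹² m.
Vis-viva rearranged: 1/a = 2/r − v²/μ = 1.064×10⁻¹² − 1.408×10⁻¹³ = 9.236×10⁻¹³ m⁻¹.
a = 1.083×10¹² m = 1.0828×10⁹ km.

a ≈ 1.08×10⁹ km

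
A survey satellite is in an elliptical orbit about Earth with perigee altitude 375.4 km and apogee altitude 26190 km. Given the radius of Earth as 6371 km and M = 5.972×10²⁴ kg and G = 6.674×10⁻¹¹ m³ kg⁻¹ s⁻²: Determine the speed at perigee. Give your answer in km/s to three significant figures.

μ = GM = 6.674×10⁻¹¹ × 5.972×10²⁴ = 3.986×10¹⁴ m³/s².
r_p = 6371 + 375.4 = 6746.4 km = 6.7464×10⁶ m.
r_a = 6371 + 26190 = 32561 km = 3.2561×10⁷ m.
Semi-major axis a = (r_p + r_a)/2 = 19654 km = 1.965×10⁷ m.
Vis-viva: v² = μ(2/r − 1/a) = 3.986×10¹⁴ × (2.965×10⁻⁷ − 5.088×10⁻⁸) = 9.788×10⁷ m²/s².
v = 9893 m/s = 9.893 km/s.

v ≈ 9.89 km/s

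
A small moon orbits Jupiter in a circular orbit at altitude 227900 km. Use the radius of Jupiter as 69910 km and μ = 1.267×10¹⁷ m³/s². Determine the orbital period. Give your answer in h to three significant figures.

T ≈ 25.2 h

r = 69910 + 227900 = 297810 km = 2.9781×10⁸ m.
Kepler's third law: T = 2π√(r³/μ) = 2π√((2.978×10⁸)³ / 1.267×10¹⁷).
r³/μ = 2.085×10⁸ s², so T = 2π × 1.444×10⁴ = 9.072×10⁴ s.
Converting: 9.072×10⁴ s ÷ 3600 = 25.20 h.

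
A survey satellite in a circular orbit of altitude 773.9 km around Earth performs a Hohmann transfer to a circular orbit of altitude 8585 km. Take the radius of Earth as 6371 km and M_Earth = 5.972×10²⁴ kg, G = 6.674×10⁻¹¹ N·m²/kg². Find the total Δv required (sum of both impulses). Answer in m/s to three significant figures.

Δv_total ≈ 2230 m/s

μ = GM = 6.674×10⁻¹¹ × 5.972×10²⁴ = 3.986×10¹⁴ m³/s².
r₁ = 6371 + 773.9 = 7144.9 km = 7.1449×10⁶ m.
r₂ = 6371 + 8585 = 14956 km = 1.4956×10⁷ m.
Transfer ellipse a_t = (r₁ + r₂)/2 = 1.105×10⁷ m.
At r₁: circular v_c1 = √(μ/r₁) = 7469 m/s; transfer-perigee v_p = √[μ(2/r₁ − 1/a_t)] = 8689 m/s.
Δv₁ = v_p − v_c1 = 1220 m/s.
At r₂: circular v_c2 = √(μ/r₂) = 5162 m/s; transfer-apogee v_a = √[μ(2/r₂ − 1/a_t)] = 4151 m/s.
Δv₂ = v_c2 − v_a = 1011 m/s.
Total Δv = Δv₁ + Δv₂ = 2232 m/s.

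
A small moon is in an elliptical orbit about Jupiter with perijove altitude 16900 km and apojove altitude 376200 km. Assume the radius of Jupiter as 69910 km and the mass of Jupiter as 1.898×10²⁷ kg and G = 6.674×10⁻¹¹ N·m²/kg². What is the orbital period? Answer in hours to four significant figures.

μ = GM = 6.674×10⁻¹¹ × 1.898×10²⁷ = 1.267×10¹⁷ m³/s².
r_p = 69910 + 16900 = 86810 km = 8.6810×10⁷ m.
r_a = 69910 + 376200 = 446110 km = 4.4611×10⁸ m.
Semi-major axis a = (r_p + r_a)/2 = (86810 + 4.4611×10⁵)/2 = 2.6646×10⁵ km = 2.665×10⁸ m.
By Kepler's third law T = 2π√(a³/μ) = 2π × 1.222×10⁴ = 7.679×10⁴ s.
= 21.33 hours.

T ≈ 21.33 hours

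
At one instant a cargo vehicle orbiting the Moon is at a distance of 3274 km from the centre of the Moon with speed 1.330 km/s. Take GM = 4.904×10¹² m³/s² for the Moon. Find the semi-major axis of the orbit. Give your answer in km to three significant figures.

r = 3.274×10⁶ m.
Vis-viva rearranged: 1/a = 2/r − v²/μ = 6.109×10⁻⁷ − 3.607×10⁻⁷ = 2.502×10⁻⁷ m⁻¹.
a = 3.997×10⁶ m = 3997.3 km.

a ≈ 4000 km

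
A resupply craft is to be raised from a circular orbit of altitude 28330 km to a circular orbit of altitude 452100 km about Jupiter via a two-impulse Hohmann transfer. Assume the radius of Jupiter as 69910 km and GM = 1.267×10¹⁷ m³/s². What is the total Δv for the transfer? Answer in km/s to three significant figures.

Δv_total ≈ 17.5 km/s

r₁ = 69910 + 28330 = 98240 km = 9.8240×10⁷ m.
r₂ = 69910 + 452100 = 522010 km = 5.2201×10⁸ m.
Transfer ellipse a_t = (r₁ + r₂)/2 = 3.101×10⁸ m.
At r₁: circular v_c1 = √(μ/r₁) = 35910 m/s; transfer-perijove v_p = √[μ(2/r₁ − 1/a_t)] = 46590 m/s.
Δv₁ = v_p − v_c1 = 10680 m/s.
At r₂: circular v_c2 = √(μ/r₂) = 15580 m/s; transfer-apojove v_a = √[μ(2/r₂ − 1/a_t)] = 8768 m/s.
Δv₂ = v_c2 − v_a = 6811 m/s.
Total Δv = Δv₁ + Δv₂ = 17490 m/s = 17.49 km/s.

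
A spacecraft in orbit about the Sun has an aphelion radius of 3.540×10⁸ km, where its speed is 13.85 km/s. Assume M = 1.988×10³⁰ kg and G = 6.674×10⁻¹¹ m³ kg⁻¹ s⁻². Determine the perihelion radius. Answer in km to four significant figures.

perihelion radius ≈ 1.217×10⁸ km

μ = GM = 6.674×10⁻¹¹ × 1.988×10³⁰ = 1.327×10²⁰ m³/s².
r_a = 3.540×10¹¹ m.
Specific energy ε = v²/2 − μ/r = -2.789×10⁸ J/kg, so a = −μ/(2ε) = 2.379×10¹¹ m.
The apsides satisfy r_p + r_a = 2a, so the perihelion radius is 2a − r_a = 1.217×10¹¹ m = 1.2174×10⁸ km.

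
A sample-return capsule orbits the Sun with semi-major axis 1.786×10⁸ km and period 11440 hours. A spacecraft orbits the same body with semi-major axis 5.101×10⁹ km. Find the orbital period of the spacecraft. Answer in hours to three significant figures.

T₂ ≈ 1.75×10⁶ hours

Kepler's third law: T² ∝ a³, so T₂ = T₁ (a₂/a₁)^(3/2).
a₂/a₁ = 28.56, (a₂/a₁)^(3/2) = 152.6.
T₂ = 11440 × 152.6 = 1.746×10⁶ hours.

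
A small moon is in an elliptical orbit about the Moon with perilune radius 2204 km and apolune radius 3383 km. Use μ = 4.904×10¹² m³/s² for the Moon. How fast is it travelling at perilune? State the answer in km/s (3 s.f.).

v ≈ 1.64 km/s

Semi-major axis a = (r_p + r_a)/2 = 2793.5 km = 2.794×10⁶ m.
Vis-viva: v² = μ(2/r − 1/a) = 4.904×10¹² × (9.074×10⁻⁷ − 3.580×10⁻⁷) = 2.695×10⁶ m²/s².
v = 1642 m/s = 1.642 km/s.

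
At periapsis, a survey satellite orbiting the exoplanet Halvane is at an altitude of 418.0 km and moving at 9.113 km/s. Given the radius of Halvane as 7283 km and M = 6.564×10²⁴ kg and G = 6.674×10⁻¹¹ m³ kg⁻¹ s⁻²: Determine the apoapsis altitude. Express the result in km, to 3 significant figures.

μ = GM = 6.674×10⁻¹¹ × 6.564×10²⁴ = 4.381×10¹⁴ m³/s².
r_p = 7283 + 418.0 = 7701.0 km = 7.701×10⁶ m.
Specific energy ε = v²/2 − μ/r = -1.536×10⁷ J/kg, so a = −μ/(2ε) = 1.426×10⁷ m.
The apsides satisfy r_p + r_a = 2a, so the apoapsis radius is 2a − r_p = 2.081×10⁷ m = 20815 km.
Apoapsis altitude = 20815 − 7283 = 13532 km.

apoapsis altitude ≈ 13500 km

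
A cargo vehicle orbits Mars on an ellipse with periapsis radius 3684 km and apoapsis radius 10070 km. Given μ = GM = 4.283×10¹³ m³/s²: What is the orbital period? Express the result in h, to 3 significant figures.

T ≈ 4.81 h

Semi-major axis a = (r_p + r_a)/2 = (3684.0 + 10070)/2 = 6877.0 km = 6.877×10⁶ m.
By Kepler's third law T = 2π√(a³/μ) = 2π × 2.756×10³ = 1.731×10⁴ s.
= 4.810 h.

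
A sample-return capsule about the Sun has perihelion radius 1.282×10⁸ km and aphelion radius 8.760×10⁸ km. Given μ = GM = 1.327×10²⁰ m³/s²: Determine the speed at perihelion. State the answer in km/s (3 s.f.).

v ≈ 42.5 km/s

Semi-major axis a = (r_p + r_a)/2 = 5.0210×10⁸ km = 5.021×10¹¹ m.
Vis-viva: v² = μ(2/r − 1/a) = 1.327×10²⁰ × (1.560×10⁻¹¹ − 1.992×10⁻¹²) = 1.806×10⁹ m²/s².
v = 42500 m/s = 42.50 km/s.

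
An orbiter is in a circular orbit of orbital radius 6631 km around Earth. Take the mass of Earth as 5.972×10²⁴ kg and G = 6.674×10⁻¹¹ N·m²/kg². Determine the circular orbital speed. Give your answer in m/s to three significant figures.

μ = GM = 6.674×10⁻¹¹ × 5.972×10²⁴ = 3.986×10¹⁴ m³/s².
r = 6631 km = 6.631×10⁶ m.
For a circular orbit v = √(μ/r) = √(3.986×10¹⁴ / 6.631×10⁶) = √(6.011×10⁷) = 7753 m/s.

v ≈ 7750 m/s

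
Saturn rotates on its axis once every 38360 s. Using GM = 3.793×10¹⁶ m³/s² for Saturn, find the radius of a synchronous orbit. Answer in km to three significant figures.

r_sync ≈ 1.12×10⁵ km

A synchronous orbit has period T, so by Kepler's third law a = (μT²/4π²)^(1/3).
μT²/4π² = 3.793×10¹⁶ × (3.836×10⁴)² / 39.48 = 1.414×10²⁴ m³.
a = 1.122×10⁸ m = 1.1223×10⁵ km.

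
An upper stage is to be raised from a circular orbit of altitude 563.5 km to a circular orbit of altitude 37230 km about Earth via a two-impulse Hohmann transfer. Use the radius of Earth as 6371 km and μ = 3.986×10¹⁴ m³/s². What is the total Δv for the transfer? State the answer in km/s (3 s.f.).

r₁ = 6371 + 563.5 = 6934.5 km = 6.9345×10⁶ m.
r₂ = 6371 + 37230 = 43601 km = 4.3601×10⁷ m.
Transfer ellipse a_t = (r₁ + r₂)/2 = 2.527×10⁷ m.
At r₁: circular v_c1 = √(μ/r₁) = 7582 m/s; transfer-perigee v_p = √[μ(2/r₁ − 1/a_t)] = 9959 m/s.
Δv₁ = v_p − v_c1 = 2378 m/s.
At r₂: circular v_c2 = √(μ/r₂) = 3024 m/s; transfer-apogee v_a = √[μ(2/r₂ − 1/a_t)] = 1584 m/s.
Δv₂ = v_c2 − v_a = 1440 m/s.
Total Δv = Δv₁ + Δv₂ = 3817 m/s = 3.817 km/s.

Δv_total ≈ 3.82 km/s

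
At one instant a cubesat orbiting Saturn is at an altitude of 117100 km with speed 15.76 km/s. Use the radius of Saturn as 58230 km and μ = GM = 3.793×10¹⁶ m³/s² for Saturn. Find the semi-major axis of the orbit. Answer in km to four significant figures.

a ≈ 2.058×10⁵ km

r = 58230 + 117100 = 1.7533×10⁵ km = 1.753×10⁸ m.
Specific orbital energy ε = v²/2 − μ/r = (15760)²/2 − 3.793×10¹⁶/1.753×10⁸ = -9.215×10⁷ J/kg.
Since ε = −μ/(2a), a = −μ/(2ε) = 2.058×10⁸ m = 2.0581×10⁵ km.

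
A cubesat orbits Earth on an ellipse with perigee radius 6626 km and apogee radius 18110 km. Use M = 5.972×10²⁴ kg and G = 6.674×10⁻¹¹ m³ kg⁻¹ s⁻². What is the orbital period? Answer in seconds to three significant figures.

μ = GM = 6.674×10⁻¹¹ × 5.972×10²⁴ = 3.986×10¹⁴ m³/s².
Semi-major axis a = (r_p + r_a)/2 = (6626.0 + 18110)/2 = 12368 km = 1.237×10⁷ m.
By Kepler's third law T = 2π√(a³/μ) = 2π × 2.179×10³ = 1.369×10⁴ s.

T ≈ 13700 seconds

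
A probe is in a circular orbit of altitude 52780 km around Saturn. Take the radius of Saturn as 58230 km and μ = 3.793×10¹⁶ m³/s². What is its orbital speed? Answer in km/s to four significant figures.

r = 58230 + 52780 = 111010 km = 1.1101×10⁸ m.
For a circular orbit v = √(μ/r) = √(3.793×10¹⁶ / 1.110×10⁸) = √(3.417×10⁸) = 18480 m/s.
That is 18.48 km/s.

v ≈ 18.48 km/s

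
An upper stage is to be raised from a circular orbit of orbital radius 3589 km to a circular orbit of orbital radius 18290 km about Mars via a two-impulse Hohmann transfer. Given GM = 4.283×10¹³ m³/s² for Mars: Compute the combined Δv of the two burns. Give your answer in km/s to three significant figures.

r₁ = 3589 km = 3.589×10⁶ m.
r₂ = 18290 km = 1.829×10⁷ m.
Transfer ellipse a_t = (r₁ + r₂)/2 = 1.094×10⁷ m.
At r₁: circular v_c1 = √(μ/r₁) = 3455 m/s; transfer-periapsis v_p = √[μ(2/r₁ − 1/a_t)] = 4467 m/s.
Δv₁ = v_p − v_c1 = 1012 m/s.
At r₂: circular v_c2 = √(μ/r₂) = 1530 m/s; transfer-apoapsis v_a = √[μ(2/r₂ − 1/a_t)] = 876.5 m/s.
Δv₂ = v_c2 − v_a = 653.8 m/s.
Total Δv = Δv₁ + Δv₂ = 1666 m/s = 1.666 km/s.

Δv_total ≈ 1.67 km/s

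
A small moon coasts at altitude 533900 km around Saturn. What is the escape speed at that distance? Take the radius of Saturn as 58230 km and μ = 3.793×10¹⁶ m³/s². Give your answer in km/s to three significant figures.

v_esc ≈ 11.3 km/s

r = 58230 + 533900 = 592130 km = 5.9213×10⁸ m.
Escape speed v_esc = √(2μ/r) = √(2 × 3.793×10¹⁶ / 5.921×10⁸) = √(1.281×10⁸) = 11320 m/s.
= 11.32 km/s.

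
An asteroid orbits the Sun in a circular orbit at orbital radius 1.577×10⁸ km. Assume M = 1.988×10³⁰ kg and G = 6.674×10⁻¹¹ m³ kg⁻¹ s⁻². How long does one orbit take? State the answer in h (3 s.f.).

μ = GM = 6.674×10⁻¹¹ × 1.988×10³⁰ = 1.327×10²⁰ m³/s².
r = 1.577×10⁸ km = 1.577×10¹¹ m.
Kepler's third law: T = 2π√(r³/μ) = 2π√((1.577×10¹¹)³ / 1.327×10²⁰).
r³/μ = 2.956×10¹³ s², so T = 2π × 5.437×10⁶ = 3.416×10⁷ s.
Converting: 3.416×10⁷ s ÷ 3600 = 9489 h.

T ≈ 9490 h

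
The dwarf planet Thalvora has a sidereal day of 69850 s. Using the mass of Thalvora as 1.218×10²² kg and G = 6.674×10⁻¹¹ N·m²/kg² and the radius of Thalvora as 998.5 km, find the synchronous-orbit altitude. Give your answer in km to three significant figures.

h_sync ≈ 3650 km

μ = GM = 6.674×10⁻¹¹ × 1.218×10²² = 8.129×10¹¹ m³/s².
A synchronous orbit has period T, so by Kepler's third law a = (μT²/4π²)^(1/3).
μT²/4π² = 8.129×10¹¹ × (6.985×10⁴)² / 39.48 = 1.005×10²⁰ m³.
a = 4.649×10⁶ m = 4648.7 km.
Altitude h = a − R = 4648.7 − 998.5 = 3650.2 km.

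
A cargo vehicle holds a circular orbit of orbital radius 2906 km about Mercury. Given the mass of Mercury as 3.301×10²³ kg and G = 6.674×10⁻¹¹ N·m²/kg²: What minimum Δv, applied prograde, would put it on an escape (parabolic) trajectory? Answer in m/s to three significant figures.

Δv ≈ 1140 m/s

μ = GM = 6.674×10⁻¹¹ × 3.301×10²³ = 2.203×10¹³ m³/s².
r = 2906 km = 2.906×10⁶ m.
Circular speed v_c = √(μ/r) = 2753 m/s.
Escape speed v_esc = √(2μ/r) = √2 × v_c = 3894 m/s.
Δv = v_esc − v_c = 1140 m/s.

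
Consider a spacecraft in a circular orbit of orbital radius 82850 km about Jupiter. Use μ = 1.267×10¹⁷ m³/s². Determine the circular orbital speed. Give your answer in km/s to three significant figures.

v ≈ 39.1 km/s

r = 82850 km = 8.285×10⁷ m.
For a circular orbit v = √(μ/r) = √(1.267×10¹⁷ / 8.285×10⁷) = √(1.529×10⁹) = 39110 m/s.
That is 39.11 km/s.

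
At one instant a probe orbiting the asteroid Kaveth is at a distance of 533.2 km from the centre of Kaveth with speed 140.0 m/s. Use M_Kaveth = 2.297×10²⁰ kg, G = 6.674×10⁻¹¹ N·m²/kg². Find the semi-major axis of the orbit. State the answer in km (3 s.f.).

μ = GM = 6.674×10⁻¹¹ × 2.297×10²⁰ = 1.533×10¹⁰ m³/s².
r = 5.332×10⁵ m.
Specific orbital energy ε = v²/2 − μ/r = (140.0)²/2 − 1.533×10¹⁰/5.332×10⁵ = -1.895×10⁴ J/kg.
Since ε = −μ/(2a), a = −μ/(2ε) = 4.045×10⁵ m = 404.46 km.

a ≈ 404 km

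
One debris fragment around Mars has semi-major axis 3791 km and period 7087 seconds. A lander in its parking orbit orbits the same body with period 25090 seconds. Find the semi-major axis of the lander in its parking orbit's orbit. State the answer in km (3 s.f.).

a₂ ≈ 8810 km

Kepler's third law: a³ ∝ T², so a₂ = a₁ (T₂/T₁)^(2/3).
T₂/T₁ = 3.540, (T₂/T₁)^(2/3) = 2.323.
a₂ = 3791 × 2.323 = 8806 km.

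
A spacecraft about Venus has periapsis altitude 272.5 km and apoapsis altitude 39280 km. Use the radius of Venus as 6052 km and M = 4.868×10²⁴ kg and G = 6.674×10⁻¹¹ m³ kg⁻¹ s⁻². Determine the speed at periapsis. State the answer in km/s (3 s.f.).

v ≈ 9.50 km/s

μ = GM = 6.674×10⁻¹¹ × 4.868×10²⁴ = 3.249×10¹⁴ m³/s².
r_p = 6052 + 272.5 = 6324.5 km = 6.3245×10⁶ m.
r_a = 6052 + 39280 = 45332 km = 4.5332×10⁷ m.
Semi-major axis a = (r_p + r_a)/2 = 25828 km = 2.583×10⁷ m.
Vis-viva: v² = μ(2/r − 1/a) = 3.249×10¹⁴ × (3.162×10⁻⁷ − 3.872×10⁻⁸) = 9.016×10⁷ m²/s².
v = 9495 m/s = 9.495 km/s.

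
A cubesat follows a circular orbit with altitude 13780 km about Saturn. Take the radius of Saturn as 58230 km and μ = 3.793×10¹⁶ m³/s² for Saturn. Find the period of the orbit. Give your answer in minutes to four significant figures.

r = 58230 + 13780 = 72010 km = 7.2010×10⁷ m.
Kepler's third law: T = 2π√(r³/μ) = 2π√((7.201×10⁷)³ / 3.793×10¹⁶).
r³/μ = 9.845×10⁶ s², so T = 2π × 3.138×10³ = 1.971×10⁴ s.
Converting: 1.971×10⁴ s ÷ 60.00 = 328.6 minutes.

T ≈ 328.6 minutes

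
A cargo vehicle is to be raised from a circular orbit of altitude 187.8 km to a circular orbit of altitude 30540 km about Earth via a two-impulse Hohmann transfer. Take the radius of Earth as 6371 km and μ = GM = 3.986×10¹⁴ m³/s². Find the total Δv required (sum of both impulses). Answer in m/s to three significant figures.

r₁ = 6371 + 187.8 = 6558.8 km = 6.5588×10⁶ m.
r₂ = 6371 + 30540 = 36911 km = 3.6911×10⁷ m.
Transfer ellipse a_t = (r₁ + r₂)/2 = 2.173×10⁷ m.
At r₁: circular v_c1 = √(μ/r₁) = 7796 m/s; transfer-perigee v_p = √[μ(2/r₁ − 1/a_t)] = 10160 m/s.
Δv₁ = v_p − v_c1 = 2363 m/s.
At r₂: circular v_c2 = √(μ/r₂) = 3286 m/s; transfer-apogee v_a = √[μ(2/r₂ − 1/a_t)] = 1805 m/s.
Δv₂ = v_c2 − v_a = 1481 m/s.
Total Δv = Δv₁ + Δv₂ = 3844 m/s.

Δv_total ≈ 3840 m/s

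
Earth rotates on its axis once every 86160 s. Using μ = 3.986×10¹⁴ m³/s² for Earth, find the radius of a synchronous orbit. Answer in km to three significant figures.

A synchronous orbit has period T, so by Kepler's third law a = (μT²/4π²)^(1/3).
μT²/4π² = 3.986×10¹⁴ × (8.616×10⁴)² / 39.48 = 7.495×10²² m³.
a = 4.216×10⁷ m = 42163 km.

r_sync ≈ 42200 km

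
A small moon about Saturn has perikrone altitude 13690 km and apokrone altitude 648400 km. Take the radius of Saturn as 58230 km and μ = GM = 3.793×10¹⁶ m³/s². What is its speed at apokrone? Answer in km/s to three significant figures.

r_p = 58230 + 13690 = 71920 km = 7.1920×10⁷ m.
r_a = 58230 + 648400 = 706630 km = 7.0663×10⁸ m.
Semi-major axis a = (r_p + r_a)/2 = 3.8928×10⁵ km = 3.893×10⁸ m.
Vis-viva: v² = μ(2/r − 1/a) = 3.793×10¹⁶ × (2.830×10⁻⁹ − 2.569×10⁻⁹) = 9.917×10⁶ m²/s².
v = 3149 m/s = 3.149 km/s.

v ≈ 3.15 km/s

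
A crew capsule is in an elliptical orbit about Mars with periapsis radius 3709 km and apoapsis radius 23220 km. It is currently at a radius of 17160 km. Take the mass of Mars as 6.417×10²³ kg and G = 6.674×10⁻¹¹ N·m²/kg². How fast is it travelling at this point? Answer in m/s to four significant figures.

μ = GM = 6.674×10⁻¹¹ × 6.417×10²³ = 4.283×10¹³ m³/s².
Semi-major axis a = (r_p + r_a)/2 = 13464 km = 1.346×10⁷ m.
Vis-viva: v² = μ(2/r − 1/a) = 4.283×10¹³ × (1.166×10⁻⁷ − 7.427×10⁻⁸) = 1.811×10⁶ m²/s².
v = 1346 m/s.

v ≈ 1346 m/s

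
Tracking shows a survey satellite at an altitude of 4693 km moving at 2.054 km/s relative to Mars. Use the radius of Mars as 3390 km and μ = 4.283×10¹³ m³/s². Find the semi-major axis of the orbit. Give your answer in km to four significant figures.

r = 3390 + 4693 = 8083.0 km = 8.083×10⁶ m.
Specific orbital energy ε = v²/2 − μ/r = (2054)²/2 − 4.283×10¹³/8.083×10⁶ = -3.189×10⁶ J/kg.
Since ε = −μ/(2a), a = −μ/(2ε) = 6.715×10⁶ m = 6714.6 km.

a ≈ 6715 km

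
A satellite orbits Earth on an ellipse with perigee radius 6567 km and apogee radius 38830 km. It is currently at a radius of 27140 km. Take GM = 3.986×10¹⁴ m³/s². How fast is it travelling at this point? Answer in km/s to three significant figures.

v ≈ 3.44 km/s

Semi-major axis a = (r_p + r_a)/2 = 22698 km = 2.270×10⁷ m.
Vis-viva: v² = μ(2/r − 1/a) = 3.986×10¹⁴ × (7.369×10⁻⁸ − 4.406×10⁻⁸) = 1.181×10⁷ m²/s².
v = 3437 m/s = 3.437 km/s.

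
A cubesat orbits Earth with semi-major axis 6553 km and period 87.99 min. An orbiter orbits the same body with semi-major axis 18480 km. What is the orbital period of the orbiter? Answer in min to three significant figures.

T₂ ≈ 417 min

Kepler's third law: T² ∝ a³, so T₂ = T₁ (a₂/a₁)^(3/2).
a₂/a₁ = 2.820, (a₂/a₁)^(3/2) = 4.736.
T₂ = 87.99 × 4.736 = 416.7 min.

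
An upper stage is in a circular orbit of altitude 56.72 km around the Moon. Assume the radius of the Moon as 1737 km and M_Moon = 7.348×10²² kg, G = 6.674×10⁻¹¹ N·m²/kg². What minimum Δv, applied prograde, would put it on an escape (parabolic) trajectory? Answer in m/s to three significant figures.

Δv ≈ 685 m/s

μ = GM = 6.674×10⁻¹¹ × 7.348×10²² = 4.904×10¹² m³/s².
r = 1737 + 56.72 = 1793.7 km = 1.7937×10⁶ m.
Circular speed v_c = √(μ/r) = 1653 m/s.
Escape speed v_esc = √(2μ/r) = √2 × v_c = 2338 m/s.
Δv = v_esc − v_c = 684.9 m/s.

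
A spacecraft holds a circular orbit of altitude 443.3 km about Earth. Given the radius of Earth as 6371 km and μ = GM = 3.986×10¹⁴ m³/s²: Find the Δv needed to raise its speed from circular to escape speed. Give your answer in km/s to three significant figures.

r = 6371 + 443.3 = 6814.3 km = 6.8143×10⁶ m.
Circular speed v_c = √(μ/r) = 7648 m/s.
Escape speed v_esc = √(2μ/r) = √2 × v_c = 10820 m/s.
Δv = v_esc − v_c = 3168 m/s = 3.168 km/s.

Δv ≈ 3.17 km/s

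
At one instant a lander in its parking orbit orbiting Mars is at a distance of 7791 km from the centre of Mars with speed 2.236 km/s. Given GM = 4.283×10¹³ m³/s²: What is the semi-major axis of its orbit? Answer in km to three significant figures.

a ≈ 7140 km

r = 7.791×10⁶ m.
Vis-viva rearranged: 1/a = 2/r − v²/μ = 2.567×10⁻⁷ − 1.167×10⁻⁷ = 1.400×10⁻⁷ m⁻¹.
a = 7.144×10⁶ m = 7144.2 km.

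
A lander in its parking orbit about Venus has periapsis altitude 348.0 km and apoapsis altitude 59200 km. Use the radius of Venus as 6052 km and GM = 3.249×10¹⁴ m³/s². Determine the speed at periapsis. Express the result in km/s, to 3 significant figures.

v ≈ 9.62 km/s

r_p = 6052 + 348.0 = 6400.0 km = 6.4000×10⁶ m.
r_a = 6052 + 59200 = 65252 km = 6.5252×10⁷ m.
Semi-major axis a = (r_p + r_a)/2 = 35826 km = 3.583×10⁷ m.
Vis-viva: v² = μ(2/r − 1/a) = 3.249×10¹⁴ × (3.125×10⁻⁷ − 2.791×10⁻⁸) = 9.246×10⁷ m²/s².
v = 9616 m/s = 9.616 km/s.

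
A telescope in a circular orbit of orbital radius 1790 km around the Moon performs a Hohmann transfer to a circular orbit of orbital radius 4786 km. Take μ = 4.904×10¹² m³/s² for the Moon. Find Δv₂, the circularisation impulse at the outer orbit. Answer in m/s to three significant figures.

Δv ≈ 265 m/s

r₁ = 1790 km = 1.790×10⁶ m.
r₂ = 4786 km = 4.786×10⁶ m.
Transfer ellipse a_t = (r₁ + r₂)/2 = 3.288×10⁶ m.
At r₁: circular v_c1 = √(μ/r₁) = 1655 m/s; transfer-perilune v_p = √[μ(2/r₁ − 1/a_t)] = 1997 m/s.
At r₂: circular v_c2 = √(μ/r₂) = 1012 m/s; transfer-apolune v_a = √[μ(2/r₂ − 1/a_t)] = 746.9 m/s.
Δv₂ = v_c2 − v_a = 265.4 m/s.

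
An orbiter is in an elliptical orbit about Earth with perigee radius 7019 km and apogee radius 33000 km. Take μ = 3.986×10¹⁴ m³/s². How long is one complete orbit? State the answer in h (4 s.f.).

Semi-major axis a = (r_p + r_a)/2 = (7019.0 + 33000)/2 = 20010 km = 2.001×10⁷ m.
By Kepler's third law T = 2π√(a³/μ) = 2π × 4.483×10³ = 2.817×10⁴ s.
= 7.825 h.

T ≈ 7.825 h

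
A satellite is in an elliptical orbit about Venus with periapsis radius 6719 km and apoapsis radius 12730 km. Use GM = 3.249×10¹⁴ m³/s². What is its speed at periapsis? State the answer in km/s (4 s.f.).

Semi-major axis a = (r_p + r_a)/2 = 9724.5 km = 9.724×10⁶ m.
Vis-viva: v² = μ(2/r − 1/a) = 3.249×10¹⁴ × (2.977×10⁻⁷ − 1.028×10⁻⁷) = 6.330×10⁷ m²/s².
v = 7956 m/s = 7.956 km/s.

v ≈ 7.956 km/s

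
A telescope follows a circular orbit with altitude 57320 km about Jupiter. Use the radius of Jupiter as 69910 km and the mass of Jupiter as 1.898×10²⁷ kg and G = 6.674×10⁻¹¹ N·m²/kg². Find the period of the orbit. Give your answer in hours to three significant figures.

μ = GM = 6.674×10⁻¹¹ × 1.898×10²⁷ = 1.267×10¹⁷ m³/s².
r = 69910 + 57320 = 127230 km = 1.2723×10⁸ m.
Kepler's third law: T = 2π√(r³/μ) = 2π√((1.272×10⁸)³ / 1.267×10¹⁷).
r³/μ = 1.626×10⁷ s², so T = 2π × 4.032×10³ = 2.534×10⁴ s.
Converting: 2.534×10⁴ s ÷ 3600 = 7.038 hours.

T ≈ 7.04 hours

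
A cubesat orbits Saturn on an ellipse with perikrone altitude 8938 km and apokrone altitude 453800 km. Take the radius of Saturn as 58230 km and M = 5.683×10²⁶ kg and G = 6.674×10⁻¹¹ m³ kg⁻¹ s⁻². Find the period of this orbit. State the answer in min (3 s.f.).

T ≈ 2650 min

μ = GM = 6.674×10⁻¹¹ × 5.683×10²⁶ = 3.793×10¹⁶ m³/s².
r_p = 58230 + 8938 = 67168 km = 6.7168×10⁷ m.
r_a = 58230 + 453800 = 512030 km = 5.1203×10⁸ m.
Semi-major axis a = (r_p + r_a)/2 = (67168 + 5.1203×10⁵)/2 = 2.8960×10⁵ km = 2.896×10⁸ m.
By Kepler's third law T = 2π√(a³/μ) = 2π × 2.531×10⁴ = 1.590×10⁵ s.
= 2650 min.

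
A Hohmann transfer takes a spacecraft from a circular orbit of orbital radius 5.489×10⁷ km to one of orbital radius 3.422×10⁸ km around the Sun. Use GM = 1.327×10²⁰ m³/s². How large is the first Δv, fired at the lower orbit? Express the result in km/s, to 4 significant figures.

r₁ = 5.489×10⁷ km = 5.489×10¹⁰ m.
r₂ = 3.422×10⁸ km = 3.422×10¹¹ m.
Transfer ellipse a_t = (r₁ + r₂)/2 = 1.985×10¹¹ m.
At r₁: circular v_c1 = √(μ/r₁) = 49170 m/s; transfer-perihelion v_p = √[μ(2/r₁ − 1/a_t)] = 64550 m/s.
Δv₁ = v_p − v_c1 = 15380 m/s.
= 15.38 km/s.

Δv ≈ 15.38 km/s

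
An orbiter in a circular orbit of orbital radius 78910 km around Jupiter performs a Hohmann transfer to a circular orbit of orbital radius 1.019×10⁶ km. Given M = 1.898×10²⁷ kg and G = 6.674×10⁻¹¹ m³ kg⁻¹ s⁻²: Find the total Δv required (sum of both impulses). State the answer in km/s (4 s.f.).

Δv_total ≈ 21.44 km/s

μ = GM = 6.674×10⁻¹¹ × 1.898×10²⁷ = 1.267×10¹⁷ m³/s².
r₁ = 78910 km = 7.891×10⁷ m.
r₂ = 1.019×10⁶ km = 1.019×10⁹ m.
Transfer ellipse a_t = (r₁ + r₂)/2 = 5.490×10⁸ m.
At r₁: circular v_c1 = √(μ/r₁) = 40070 m/s; transfer-perijove v_p = √[μ(2/r₁ − 1/a_t)] = 54590 m/s.
Δv₁ = v_p − v_c1 = 14520 m/s.
At r₂: circular v_c2 = √(μ/r₂) = 11150 m/s; transfer-apojove v_a = √[μ(2/r₂ − 1/a_t)] = 4227 m/s.
Δv₂ = v_c2 − v_a = 6922 m/s.
Total Δv = Δv₁ + Δv₂ = 21440 m/s = 21.44 km/s.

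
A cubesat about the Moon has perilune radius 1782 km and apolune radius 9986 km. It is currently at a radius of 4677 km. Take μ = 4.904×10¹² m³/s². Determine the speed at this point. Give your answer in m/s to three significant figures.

Semi-major axis a = (r_p + r_a)/2 = 5884.0 km = 5.884×10⁶ m.
Vis-viva: v² = μ(2/r − 1/a) = 4.904×10¹² × (4.276×10⁻⁷ − 1.700×10⁻⁷) = 1.264×10⁶ m²/s².
v = 1124 m/s.

v ≈ 1120 m/s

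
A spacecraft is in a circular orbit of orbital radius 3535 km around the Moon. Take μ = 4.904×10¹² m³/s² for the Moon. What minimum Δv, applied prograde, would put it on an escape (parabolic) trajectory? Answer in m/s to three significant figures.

r = 3535 km = 3.535×10⁶ m.
Circular speed v_c = √(μ/r) = 1178 m/s.
Escape speed v_esc = √(2μ/r) = √2 × v_c = 1666 m/s.
Δv = v_esc − v_c = 487.9 m/s.

Δv ≈ 488 m/s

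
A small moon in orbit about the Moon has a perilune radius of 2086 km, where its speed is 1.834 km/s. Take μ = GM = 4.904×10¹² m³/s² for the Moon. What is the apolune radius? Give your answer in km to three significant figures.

r_p = 2.086×10⁶ m.
Specific energy ε = v²/2 − μ/r = -6.691×10⁵ J/kg, so a = −μ/(2ε) = 3.664×10⁶ m.
The apsides satisfy r_p + r_a = 2a, so the apolune radius is 2a − r_p = 5.243×10⁶ m = 5242.9 km.

apolune radius ≈ 5240 km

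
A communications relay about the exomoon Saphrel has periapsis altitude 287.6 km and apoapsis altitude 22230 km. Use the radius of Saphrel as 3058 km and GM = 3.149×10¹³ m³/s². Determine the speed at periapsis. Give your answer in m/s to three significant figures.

v ≈ 4080 m/s

r_p = 3058 + 287.6 = 3345.6 km = 3.3456×10⁶ m.
r_a = 3058 + 22230 = 25288 km = 2.5288×10⁷ m.
Semi-major axis a = (r_p + r_a)/2 = 14317 km = 1.432×10⁷ m.
Vis-viva: v² = μ(2/r − 1/a) = 3.149×10¹³ × (5.978×10⁻⁷ − 6.985×10⁻⁸) = 1.663×10⁷ m²/s².
v = 4077 m/s.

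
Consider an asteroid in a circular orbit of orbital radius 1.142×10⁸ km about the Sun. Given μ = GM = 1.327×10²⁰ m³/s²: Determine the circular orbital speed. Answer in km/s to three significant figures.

v ≈ 34.1 km/s

r = 1.142×10⁸ km = 1.142×10¹¹ m.
For a circular orbit v = √(μ/r) = √(1.327×10²⁰ / 1.142×10¹¹) = √(1.162×10⁹) = 34090 m/s.
That is 34.09 km/s.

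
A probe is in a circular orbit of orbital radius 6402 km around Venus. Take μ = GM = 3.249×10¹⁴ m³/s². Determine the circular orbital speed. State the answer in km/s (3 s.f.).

v ≈ 7.12 km/s

r = 6402 km = 6.402×10⁶ m.
For a circular orbit v = √(μ/r) = √(3.249×10¹⁴ / 6.402×10⁶) = √(5.075×10⁷) = 7124 m/s.
That is 7.124 km/s.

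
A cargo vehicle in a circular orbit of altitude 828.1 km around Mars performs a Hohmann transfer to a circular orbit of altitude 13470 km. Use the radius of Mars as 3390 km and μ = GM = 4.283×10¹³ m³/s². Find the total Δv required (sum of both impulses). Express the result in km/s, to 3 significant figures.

Δv_total ≈ 1.43 km/s

r₁ = 3390 + 828.1 = 4218.1 km = 4.2181×10⁶ m.
r₂ = 3390 + 13470 = 16860 km = 1.6860×10⁷ m.
Transfer ellipse a_t = (r₁ + r₂)/2 = 1.054×10⁷ m.
At r₁: circular v_c1 = √(μ/r₁) = 3187 m/s; transfer-periapsis v_p = √[μ(2/r₁ − 1/a_t)] = 4030 m/s.
Δv₁ = v_p − v_c1 = 843.8 m/s.
At r₂: circular v_c2 = √(μ/r₂) = 1594 m/s; transfer-apoapsis v_a = √[μ(2/r₂ − 1/a_t)] = 1008 m/s.
Δv₂ = v_c2 − v_a = 585.5 m/s.
Total Δv = Δv₁ + Δv₂ = 1429 m/s = 1.429 km/s.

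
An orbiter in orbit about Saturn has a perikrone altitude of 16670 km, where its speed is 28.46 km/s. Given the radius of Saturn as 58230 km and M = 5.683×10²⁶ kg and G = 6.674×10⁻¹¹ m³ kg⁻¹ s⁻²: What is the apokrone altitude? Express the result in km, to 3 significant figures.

μ = GM = 6.674×10⁻¹¹ × 5.683×10²⁶ = 3.793×10¹⁶ m³/s².
r_p = 58230 + 16670 = 74900 km = 7.490×10⁷ m.
Specific energy ε = v²/2 − μ/r = -1.014×10⁸ J/kg, so a = −μ/(2ε) = 1.870×10⁸ m.
The apsides satisfy r_p + r_a = 2a, so the apokrone radius is 2a − r_p = 2.991×10⁸ m = 2.9914×10⁵ km.
Apokrone altitude = 2.9914×10⁵ − 58230 = 2.4091×10⁵ km.

apokrone altitude ≈ 2.41×10⁵ km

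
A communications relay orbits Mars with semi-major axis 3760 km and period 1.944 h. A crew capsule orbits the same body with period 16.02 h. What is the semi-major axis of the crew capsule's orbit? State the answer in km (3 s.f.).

Kepler's third law: a³ ∝ T², so a₂ = a₁ (T₂/T₁)^(2/3).
T₂/T₁ = 8.241, (T₂/T₁)^(2/3) = 4.080.
a₂ = 3760 × 4.080 = 15340 km.

a₂ ≈ 15300 km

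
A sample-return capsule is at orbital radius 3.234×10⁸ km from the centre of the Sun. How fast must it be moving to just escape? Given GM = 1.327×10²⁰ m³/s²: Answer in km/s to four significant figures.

v_esc ≈ 28.65 km/s

r = 3.234×10⁸ km = 3.234×10¹¹ m.
Escape speed v_esc = √(2μ/r) = √(2 × 1.327×10²⁰ / 3.234×10¹¹) = √(8.207×10⁸) = 28650 m/s.
= 28.65 km/s.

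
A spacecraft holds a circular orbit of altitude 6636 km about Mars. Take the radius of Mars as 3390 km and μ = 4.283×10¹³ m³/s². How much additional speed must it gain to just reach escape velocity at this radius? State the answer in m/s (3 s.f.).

r = 3390 + 6636 = 10026 km = 1.0026×10⁷ m.
Circular speed v_c = √(μ/r) = 2067 m/s.
Escape speed v_esc = √(2μ/r) = √2 × v_c = 2923 m/s.
Δv = v_esc − v_c = 856.1 m/s.

Δv ≈ 856 m/s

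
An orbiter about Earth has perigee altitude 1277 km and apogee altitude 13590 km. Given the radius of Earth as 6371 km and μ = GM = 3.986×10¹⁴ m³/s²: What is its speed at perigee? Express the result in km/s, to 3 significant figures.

r_p = 6371 + 1277 = 7648.0 km = 7.6480×10⁶ m.
r_a = 6371 + 13590 = 19961 km = 1.9961×10⁷ m.
Semi-major axis a = (r_p + r_a)/2 = 13804 km = 1.380×10⁷ m.
Vis-viva: v² = μ(2/r − 1/a) = 3.986×10¹⁴ × (2.615×10⁻⁷ − 7.244×10⁻⁸) = 7.536×10⁷ m²/s².
v = 8681 m/s = 8.681 km/s.

v ≈ 8.68 km/s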